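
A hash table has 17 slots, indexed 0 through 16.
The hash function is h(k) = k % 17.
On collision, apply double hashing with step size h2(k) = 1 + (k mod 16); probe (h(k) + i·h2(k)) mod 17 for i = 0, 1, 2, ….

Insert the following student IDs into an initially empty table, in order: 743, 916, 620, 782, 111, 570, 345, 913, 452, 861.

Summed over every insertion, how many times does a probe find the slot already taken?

2

Insert 743: h=12, slot 12 empty → index 12.
Insert 916: h=15, slot 15 empty → index 15.
Insert 620: h=8, slot 8 empty → index 8.
Insert 782: h=0, slot 0 empty → index 0.
Insert 111: h=9, slot 9 empty → index 9.
Insert 570: h=9, h2=11, slot 9 occupied → index 3.
Insert 345: h=5, slot 5 empty → index 5.
Insert 913: h=12, h2=2, slot 12 occupied → index 14.
Insert 452: h=10, slot 10 empty → index 10.
Insert 861: h=11, slot 11 empty → index 11.
Table: [782, ., ., 570, ., 345, ., ., 620, 111, 452, 861, 743, ., 913, 916, .]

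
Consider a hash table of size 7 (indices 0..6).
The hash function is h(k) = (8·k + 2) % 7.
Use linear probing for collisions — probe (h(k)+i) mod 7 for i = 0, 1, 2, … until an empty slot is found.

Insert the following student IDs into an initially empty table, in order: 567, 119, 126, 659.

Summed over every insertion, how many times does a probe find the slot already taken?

567: h=2 → slot 2
119: h=2, probe 2,3 → slot 3
126: h=2, probe 2,3,4 → slot 4
659: h=3, probe 3,4,5 → slot 5
Table: [., ., 567, 119, 126, 659, .]

5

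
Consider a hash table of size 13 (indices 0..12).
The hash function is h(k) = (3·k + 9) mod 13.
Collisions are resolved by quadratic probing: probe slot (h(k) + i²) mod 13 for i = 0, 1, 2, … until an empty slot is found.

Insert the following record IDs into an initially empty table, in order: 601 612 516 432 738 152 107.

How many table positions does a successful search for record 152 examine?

2

601: h=5 -> slot 5
612: h=12 -> slot 12
516: h=10 -> slot 10
432: h=5, probe 5,6 -> slot 6
738: h=0 -> slot 0
152: h=10, probe 10,11 -> slot 11
107: h=5, probe 5,6,9 -> slot 9
Table: [738, ∅, ∅, ∅, ∅, 601, 432, ∅, ∅, 107, 516, 152, 612]
Lookup 152: h=10, probe 10,11 → found at 11.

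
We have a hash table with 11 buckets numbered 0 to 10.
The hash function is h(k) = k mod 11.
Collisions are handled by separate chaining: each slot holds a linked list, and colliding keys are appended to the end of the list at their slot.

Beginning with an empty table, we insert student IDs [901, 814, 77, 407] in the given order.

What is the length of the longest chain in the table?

901 → bucket 10
814 → bucket 0
77 → bucket 0 (collision)
407 → bucket 0 (collision)
Final buckets:
0: 814 -> 77 -> 407
1: -
2: -
3: -
4: -
5: -
6: -
7: -
8: -
9: -
10: 901

3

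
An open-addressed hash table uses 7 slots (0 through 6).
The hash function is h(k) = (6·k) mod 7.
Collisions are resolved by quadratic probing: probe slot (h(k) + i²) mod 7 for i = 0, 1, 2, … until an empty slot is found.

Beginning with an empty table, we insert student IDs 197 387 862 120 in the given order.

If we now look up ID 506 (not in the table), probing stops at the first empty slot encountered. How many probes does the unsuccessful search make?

3

Insert 197: h=6, slot 6 empty => index 6.
Insert 387: h=5, slot 5 empty => index 5.
Insert 862: h=6, slot 6 occupied => index 0.
Insert 120: h=6, slots 6,0 occupied => index 3.
Table: [862, -, -, 120, -, 387, 197]
Lookup 506: h=5, probe 5,6,2 → slot 2 empty, not found.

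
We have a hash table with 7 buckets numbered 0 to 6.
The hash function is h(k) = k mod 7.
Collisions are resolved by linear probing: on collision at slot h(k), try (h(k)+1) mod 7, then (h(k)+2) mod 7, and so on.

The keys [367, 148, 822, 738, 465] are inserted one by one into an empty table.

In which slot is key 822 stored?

4

Insert 367: h=3, slot 3 empty → index 3.
Insert 148: h=1, slot 1 empty → index 1.
Insert 822: h=3, slot 3 occupied → index 4.
Insert 738: h=3, slots 3,4 occupied → index 5.
Insert 465: h=3, slots 3,4,5 occupied → index 6.
Table: [., 148, ., 367, 822, 738, 465]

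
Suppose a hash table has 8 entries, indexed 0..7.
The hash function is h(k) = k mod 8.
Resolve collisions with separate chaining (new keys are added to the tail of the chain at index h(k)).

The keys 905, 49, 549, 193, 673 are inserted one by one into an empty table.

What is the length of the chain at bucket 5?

1

Insert 905: h=1, bucket 1 empty → new chain.
Insert 49: h=1, bucket 1 nonempty → append to chain.
Insert 549: h=5, bucket 5 empty → new chain.
Insert 193: h=1, bucket 1 nonempty → append to chain.
Insert 673: h=1, bucket 1 nonempty → append to chain.
Final buckets:
0: ∅
1: 905 -> 49 -> 193 -> 673
2: ∅
3: ∅
4: ∅
5: 549
6: ∅
7: ∅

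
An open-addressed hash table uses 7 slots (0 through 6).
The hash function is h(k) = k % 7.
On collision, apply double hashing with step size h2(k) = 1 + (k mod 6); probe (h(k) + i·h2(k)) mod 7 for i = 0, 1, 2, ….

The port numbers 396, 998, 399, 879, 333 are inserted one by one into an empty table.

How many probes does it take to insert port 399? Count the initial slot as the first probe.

396: h=4 → slot 4
998: h=4, h2=3, probe 4,0 → slot 0
399: h=0, h2=4, probe 0,4,1 → slot 1
879: h=4, h2=4, probe 4,1,5 → slot 5
333: h=4, h2=4, probe 4,1,5,2 → slot 2
Table: [998, 399, 333, —, 396, 879, —]

3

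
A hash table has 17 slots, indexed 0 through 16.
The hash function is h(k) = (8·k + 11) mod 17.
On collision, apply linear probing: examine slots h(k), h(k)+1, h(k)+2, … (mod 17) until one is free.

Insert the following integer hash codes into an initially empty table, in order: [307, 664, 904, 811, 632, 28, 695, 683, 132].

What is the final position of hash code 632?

4

Insert 307: h=2, slot 2 empty → index 2.
Insert 664: h=2, slot 2 occupied → index 3.
Insert 904: h=1, slot 1 empty → index 1.
Insert 811: h=5, slot 5 empty → index 5.
Insert 632: h=1, slots 1,2,3 occupied → index 4.
Insert 28: h=14, slot 14 empty → index 14.
Insert 695: h=12, slot 12 empty → index 12.
Insert 683: h=1, slots 1,2,3,4,5 occupied → index 6.
Insert 132: h=13, slot 13 empty → index 13.
Table: [_, 904, 307, 664, 632, 811, 683, _, _, _, _, _, 695, 132, 28, _, _]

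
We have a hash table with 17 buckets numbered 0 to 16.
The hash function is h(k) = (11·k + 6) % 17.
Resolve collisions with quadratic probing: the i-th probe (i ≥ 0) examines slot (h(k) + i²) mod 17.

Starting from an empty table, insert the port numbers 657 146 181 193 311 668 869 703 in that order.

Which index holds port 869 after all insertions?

657 hashes to 8; slot 8 is free => place at 8.
146 hashes to 14; slot 14 is free => place at 14.
181 hashes to 8; 8 taken => place at 9.
193 hashes to 4; slot 4 is free => place at 4.
311 hashes to 10; slot 10 is free => place at 10.
668 hashes to 10; 10 taken => place at 11.
869 hashes to 11; 11 taken => place at 12.
703 hashes to 4; 4 taken => place at 5.
Table: [—, —, —, —, 193, 703, —, —, 657, 181, 311, 668, 869, —, 146, —, —]

12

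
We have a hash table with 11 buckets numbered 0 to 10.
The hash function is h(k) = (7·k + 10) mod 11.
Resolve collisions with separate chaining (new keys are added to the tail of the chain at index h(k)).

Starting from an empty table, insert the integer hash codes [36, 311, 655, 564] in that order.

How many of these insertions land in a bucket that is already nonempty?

2

Insert 36: h=9, bucket 9 empty → new chain.
Insert 311: h=9, bucket 9 nonempty → append to chain.
Insert 655: h=8, bucket 8 empty → new chain.
Insert 564: h=9, bucket 9 nonempty → append to chain.
Final buckets:
0: _
1: _
2: _
3: _
4: _
5: _
6: _
7: _
8: 655
9: 36 -> 311 -> 564
10: _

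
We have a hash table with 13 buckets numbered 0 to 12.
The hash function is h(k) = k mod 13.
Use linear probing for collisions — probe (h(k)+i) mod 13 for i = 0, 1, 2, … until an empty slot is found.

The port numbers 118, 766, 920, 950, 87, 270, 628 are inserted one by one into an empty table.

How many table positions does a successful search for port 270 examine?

118 hashes to 1; slot 1 is free => place at 1.
766 hashes to 12; slot 12 is free => place at 12.
920 hashes to 10; slot 10 is free => place at 10.
950 hashes to 1; 1 taken => place at 2.
87 hashes to 9; slot 9 is free => place at 9.
270 hashes to 10; 10 taken => place at 11.
628 hashes to 4; slot 4 is free => place at 4.
Table: [∅, 118, 950, ∅, 628, ∅, ∅, ∅, ∅, 87, 920, 270, 766]
Lookup 270: h=10, probe 10,11 → found at 11.

2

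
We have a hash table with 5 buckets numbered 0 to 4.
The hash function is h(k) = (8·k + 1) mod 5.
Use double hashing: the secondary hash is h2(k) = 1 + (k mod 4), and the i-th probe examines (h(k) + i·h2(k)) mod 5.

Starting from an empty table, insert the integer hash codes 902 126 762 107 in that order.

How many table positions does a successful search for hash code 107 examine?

902 hashes to 2; slot 2 is free → place at 2.
126 hashes to 4; slot 4 is free → place at 4.
762 hashes to 2, h2=3; 2 taken → place at 0.
107 hashes to 2, h2=4; 2 taken → place at 1.
Table: [762, 107, 902, -, 126]
Lookup 107: h=2, h2=4, probe 2,1 → found at 1.

2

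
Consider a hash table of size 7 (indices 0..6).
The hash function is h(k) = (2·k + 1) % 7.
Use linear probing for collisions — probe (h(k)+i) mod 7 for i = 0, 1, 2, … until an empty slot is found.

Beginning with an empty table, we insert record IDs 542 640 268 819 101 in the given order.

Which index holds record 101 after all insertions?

542 hashes to 0; slot 0 is free → place at 0.
640 hashes to 0; 0 taken → place at 1.
268 hashes to 5; slot 5 is free → place at 5.
819 hashes to 1; 1 taken → place at 2.
101 hashes to 0; 0,1,2 taken → place at 3.
Table: [542, 640, 819, 101, —, 268, —]

3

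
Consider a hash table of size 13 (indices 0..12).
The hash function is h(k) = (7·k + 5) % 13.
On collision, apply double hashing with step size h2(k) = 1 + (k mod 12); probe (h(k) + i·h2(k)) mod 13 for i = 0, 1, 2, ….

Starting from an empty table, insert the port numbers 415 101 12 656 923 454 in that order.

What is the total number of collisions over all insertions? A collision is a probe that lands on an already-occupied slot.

415: h=11 => slot 11
101: h=10 => slot 10
12: h=11, h2=1, probe 11,12 => slot 12
656: h=8 => slot 8
923: h=5 => slot 5
454: h=11, h2=11, probe 11,9 => slot 9
Table: [., ., ., ., ., 923, ., ., 656, 454, 101, 415, 12]

2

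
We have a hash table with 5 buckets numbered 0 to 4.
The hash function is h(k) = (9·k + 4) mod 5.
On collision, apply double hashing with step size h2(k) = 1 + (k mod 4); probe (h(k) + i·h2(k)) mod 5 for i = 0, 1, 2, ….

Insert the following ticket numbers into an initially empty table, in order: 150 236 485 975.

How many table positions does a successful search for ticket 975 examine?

3

150: h=4 → slot 4
236: h=3 → slot 3
485: h=4, h2=2, probe 4,1 → slot 1
975: h=4, h2=4, probe 4,3,2 → slot 2
Table: [_, 485, 975, 236, 150]
Lookup 975: h=4, h2=4, probe 4,3,2 → found at 2.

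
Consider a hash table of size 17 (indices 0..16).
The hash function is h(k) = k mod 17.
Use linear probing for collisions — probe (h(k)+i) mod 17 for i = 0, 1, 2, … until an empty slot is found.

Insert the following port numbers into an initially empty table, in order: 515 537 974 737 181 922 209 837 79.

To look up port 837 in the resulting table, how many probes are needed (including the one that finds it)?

6

515 hashes to 5; slot 5 is free -> place at 5.
537 hashes to 10; slot 10 is free -> place at 10.
974 hashes to 5; 5 taken -> place at 6.
737 hashes to 6; 6 taken -> place at 7.
181 hashes to 11; slot 11 is free -> place at 11.
922 hashes to 4; slot 4 is free -> place at 4.
209 hashes to 5; 5,6,7 taken -> place at 8.
837 hashes to 4; 4,5,6,7,8 taken -> place at 9.
79 hashes to 11; 11 taken -> place at 12.
Table: [., ., ., ., 922, 515, 974, 737, 209, 837, 537, 181, 79, ., ., ., .]
Lookup 837: h=4, probe 4,5,6,7,8,9 → found at 9.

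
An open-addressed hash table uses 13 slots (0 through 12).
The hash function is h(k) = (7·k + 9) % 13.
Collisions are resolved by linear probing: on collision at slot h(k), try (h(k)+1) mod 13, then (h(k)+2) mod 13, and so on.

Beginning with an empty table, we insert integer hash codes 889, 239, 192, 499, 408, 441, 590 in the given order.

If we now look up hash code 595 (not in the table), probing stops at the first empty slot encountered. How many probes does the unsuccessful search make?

3

889: h=5 → slot 5
239: h=5, probe 5,6 → slot 6
192: h=1 → slot 1
499: h=5, probe 5,6,7 → slot 7
408: h=5, probe 5,6,7,8 → slot 8
441: h=2 → slot 2
590: h=5, probe 5,6,7,8,9 → slot 9
Table: [∅, 192, 441, ∅, ∅, 889, 239, 499, 408, 590, ∅, ∅, ∅]
Lookup 595: h=1, probe 1,2,3 → slot 3 empty, not found.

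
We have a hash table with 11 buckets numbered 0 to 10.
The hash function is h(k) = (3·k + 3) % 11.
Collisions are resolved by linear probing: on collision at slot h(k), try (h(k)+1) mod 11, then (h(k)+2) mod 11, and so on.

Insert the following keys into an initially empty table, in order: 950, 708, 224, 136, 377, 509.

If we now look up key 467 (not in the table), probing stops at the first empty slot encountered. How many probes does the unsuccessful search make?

950: h=4 -> slot 4
708: h=4, probe 4,5 -> slot 5
224: h=4, probe 4,5,6 -> slot 6
136: h=4, probe 4,5,6,7 -> slot 7
377: h=1 -> slot 1
509: h=1, probe 1,2 -> slot 2
Table: [-, 377, 509, -, 950, 708, 224, 136, -, -, -]
Lookup 467: h=7, probe 7,8 → slot 8 empty, not found.

2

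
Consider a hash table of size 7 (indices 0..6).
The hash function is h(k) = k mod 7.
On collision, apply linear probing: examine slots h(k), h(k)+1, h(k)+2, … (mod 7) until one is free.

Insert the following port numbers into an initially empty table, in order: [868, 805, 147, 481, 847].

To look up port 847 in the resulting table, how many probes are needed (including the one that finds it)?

868: h=0 => slot 0
805: h=0, probe 0,1 => slot 1
147: h=0, probe 0,1,2 => slot 2
481: h=5 => slot 5
847: h=0, probe 0,1,2,3 => slot 3
Table: [868, 805, 147, 847, ∅, 481, ∅]
Lookup 847: h=0, probe 0,1,2,3 → found at 3.

4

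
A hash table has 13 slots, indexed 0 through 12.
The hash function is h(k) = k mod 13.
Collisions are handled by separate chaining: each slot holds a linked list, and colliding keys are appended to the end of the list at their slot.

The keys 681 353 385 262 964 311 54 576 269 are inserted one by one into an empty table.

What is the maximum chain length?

4

681 -> bucket 5
353 -> bucket 2
385 -> bucket 8
262 -> bucket 2 (collision)
964 -> bucket 2 (collision)
311 -> bucket 12
54 -> bucket 2 (collision)
576 -> bucket 4
269 -> bucket 9
Final buckets:
0: _
1: _
2: 353 -> 262 -> 964 -> 54
3: _
4: 576
5: 681
6: _
7: _
8: 385
9: 269
10: _
11: _
12: 311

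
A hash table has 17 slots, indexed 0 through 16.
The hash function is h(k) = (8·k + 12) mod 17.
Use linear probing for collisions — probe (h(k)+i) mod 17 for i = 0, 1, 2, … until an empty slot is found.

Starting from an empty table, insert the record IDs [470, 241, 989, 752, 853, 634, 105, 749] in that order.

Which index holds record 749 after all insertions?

6

470: h=15 → slot 15
241: h=2 → slot 2
989: h=2, probe 2,3 → slot 3
752: h=10 → slot 10
853: h=2, probe 2,3,4 → slot 4
634: h=1 → slot 1
105: h=2, probe 2,3,4,5 → slot 5
749: h=3, probe 3,4,5,6 → slot 6
Table: [∅, 634, 241, 989, 853, 105, 749, ∅, ∅, ∅, 752, ∅, ∅, ∅, ∅, 470, ∅]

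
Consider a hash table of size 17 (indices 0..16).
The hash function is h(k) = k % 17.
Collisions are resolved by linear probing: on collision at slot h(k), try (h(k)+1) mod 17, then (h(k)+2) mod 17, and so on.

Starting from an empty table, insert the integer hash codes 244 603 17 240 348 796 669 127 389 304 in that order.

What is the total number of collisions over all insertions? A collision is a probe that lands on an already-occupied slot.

244 hashes to 6; slot 6 is free => place at 6.
603 hashes to 8; slot 8 is free => place at 8.
17 hashes to 0; slot 0 is free => place at 0.
240 hashes to 2; slot 2 is free => place at 2.
348 hashes to 8; 8 taken => place at 9.
796 hashes to 14; slot 14 is free => place at 14.
669 hashes to 6; 6 taken => place at 7.
127 hashes to 8; 8,9 taken => place at 10.
389 hashes to 15; slot 15 is free => place at 15.
304 hashes to 15; 15 taken => place at 16.
Table: [17, ∅, 240, ∅, ∅, ∅, 244, 669, 603, 348, 127, ∅, ∅, ∅, 796, 389, 304]

5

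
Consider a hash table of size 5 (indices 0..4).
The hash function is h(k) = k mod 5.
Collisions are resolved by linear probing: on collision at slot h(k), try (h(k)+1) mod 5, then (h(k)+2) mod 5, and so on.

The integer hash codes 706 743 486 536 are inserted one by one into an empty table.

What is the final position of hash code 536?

Insert 706: h=1, slot 1 empty -> index 1.
Insert 743: h=3, slot 3 empty -> index 3.
Insert 486: h=1, slot 1 occupied -> index 2.
Insert 536: h=1, slots 1,2,3 occupied -> index 4.
Table: [∅, 706, 486, 743, 536]

4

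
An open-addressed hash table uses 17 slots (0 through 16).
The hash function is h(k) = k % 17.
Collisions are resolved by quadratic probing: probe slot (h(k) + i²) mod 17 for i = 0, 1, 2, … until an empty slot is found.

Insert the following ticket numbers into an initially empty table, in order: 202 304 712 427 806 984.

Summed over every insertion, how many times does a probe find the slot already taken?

8

202 hashes to 15; slot 15 is free -> place at 15.
304 hashes to 15; 15 taken -> place at 16.
712 hashes to 15; 15,16 taken -> place at 2.
427 hashes to 2; 2 taken -> place at 3.
806 hashes to 7; slot 7 is free -> place at 7.
984 hashes to 15; 15,16,2,7 taken -> place at 14.
Table: [-, -, 712, 427, -, -, -, 806, -, -, -, -, -, -, 984, 202, 304]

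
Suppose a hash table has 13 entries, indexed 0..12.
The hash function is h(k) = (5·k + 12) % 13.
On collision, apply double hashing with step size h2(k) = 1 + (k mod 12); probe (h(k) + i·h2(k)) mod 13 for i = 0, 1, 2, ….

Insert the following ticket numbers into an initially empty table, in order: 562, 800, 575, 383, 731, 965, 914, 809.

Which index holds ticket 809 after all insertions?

562 hashes to 1; slot 1 is free → place at 1.
800 hashes to 8; slot 8 is free → place at 8.
575 hashes to 1, h2=12; 1 taken → place at 0.
383 hashes to 3; slot 3 is free → place at 3.
731 hashes to 1, h2=12; 1,0 taken → place at 12.
965 hashes to 1, h2=6; 1 taken → place at 7.
914 hashes to 6; slot 6 is free → place at 6.
809 hashes to 1, h2=6; 1,7,0,6,12 taken → place at 5.
Table: [575, 562, ., 383, ., 809, 914, 965, 800, ., ., ., 731]

5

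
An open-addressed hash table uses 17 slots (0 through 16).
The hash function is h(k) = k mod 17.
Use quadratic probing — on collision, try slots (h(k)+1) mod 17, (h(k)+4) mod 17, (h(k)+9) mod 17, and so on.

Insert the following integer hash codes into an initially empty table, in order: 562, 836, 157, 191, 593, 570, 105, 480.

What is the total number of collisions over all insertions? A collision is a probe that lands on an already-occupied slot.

562: h=1 → slot 1
836: h=3 → slot 3
157: h=4 → slot 4
191: h=4, probe 4,5 → slot 5
593: h=15 → slot 15
570: h=9 → slot 9
105: h=3, probe 3,4,7 → slot 7
480: h=4, probe 4,5,8 → slot 8
Table: [., 562, ., 836, 157, 191, ., 105, 480, 570, ., ., ., ., ., 593, .]

5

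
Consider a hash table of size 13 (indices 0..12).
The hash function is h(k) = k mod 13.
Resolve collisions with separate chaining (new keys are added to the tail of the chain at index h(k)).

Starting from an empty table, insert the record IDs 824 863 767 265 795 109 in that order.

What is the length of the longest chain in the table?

4

824 → bucket 5
863 → bucket 5 (collision)
767 → bucket 0
265 → bucket 5 (collision)
795 → bucket 2
109 → bucket 5 (collision)
Final buckets:
0: 767
1: _
2: 795
3: _
4: _
5: 824 -> 863 -> 265 -> 109
6: _
7: _
8: _
9: _
10: _
11: _
12: _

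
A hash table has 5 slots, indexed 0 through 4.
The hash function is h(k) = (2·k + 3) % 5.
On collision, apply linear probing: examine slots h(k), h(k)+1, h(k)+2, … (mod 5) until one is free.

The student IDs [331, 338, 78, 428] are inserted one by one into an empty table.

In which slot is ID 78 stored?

331: h=0 → slot 0
338: h=4 → slot 4
78: h=4, probe 4,0,1 → slot 1
428: h=4, probe 4,0,1,2 → slot 2
Table: [331, 78, 428, ∅, 338]

1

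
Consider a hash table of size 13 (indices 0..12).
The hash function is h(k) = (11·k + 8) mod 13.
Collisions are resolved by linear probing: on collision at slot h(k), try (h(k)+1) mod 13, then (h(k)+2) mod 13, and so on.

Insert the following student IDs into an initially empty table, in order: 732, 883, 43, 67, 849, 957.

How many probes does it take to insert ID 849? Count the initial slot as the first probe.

732 hashes to 0; slot 0 is free => place at 0.
883 hashes to 10; slot 10 is free => place at 10.
43 hashes to 0; 0 taken => place at 1.
67 hashes to 4; slot 4 is free => place at 4.
849 hashes to 0; 0,1 taken => place at 2.
957 hashes to 5; slot 5 is free => place at 5.
Table: [732, 43, 849, -, 67, 957, -, -, -, -, 883, -, -]

3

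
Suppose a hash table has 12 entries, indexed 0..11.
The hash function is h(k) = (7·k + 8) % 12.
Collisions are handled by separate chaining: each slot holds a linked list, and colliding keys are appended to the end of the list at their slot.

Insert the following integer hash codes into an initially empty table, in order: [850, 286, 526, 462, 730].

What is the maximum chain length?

4

Insert 850: h=6, bucket 6 empty -> new chain.
Insert 286: h=6, bucket 6 nonempty -> append to chain.
Insert 526: h=6, bucket 6 nonempty -> append to chain.
Insert 462: h=2, bucket 2 empty -> new chain.
Insert 730: h=6, bucket 6 nonempty -> append to chain.
Final buckets:
0: _
1: _
2: 462
3: _
4: _
5: _
6: 850 -> 286 -> 526 -> 730
7: _
8: _
9: _
10: _
11: _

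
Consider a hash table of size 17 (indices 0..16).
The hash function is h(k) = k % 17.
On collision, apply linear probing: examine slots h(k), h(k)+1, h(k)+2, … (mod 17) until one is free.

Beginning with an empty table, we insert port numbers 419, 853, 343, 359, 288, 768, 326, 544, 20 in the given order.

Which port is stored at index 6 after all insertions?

419 hashes to 11; slot 11 is free => place at 11.
853 hashes to 3; slot 3 is free => place at 3.
343 hashes to 3; 3 taken => place at 4.
359 hashes to 2; slot 2 is free => place at 2.
288 hashes to 16; slot 16 is free => place at 16.
768 hashes to 3; 3,4 taken => place at 5.
326 hashes to 3; 3,4,5 taken => place at 6.
544 hashes to 0; slot 0 is free => place at 0.
20 hashes to 3; 3,4,5,6 taken => place at 7.
Table: [544, ., 359, 853, 343, 768, 326, 20, ., ., ., 419, ., ., ., ., 288]

326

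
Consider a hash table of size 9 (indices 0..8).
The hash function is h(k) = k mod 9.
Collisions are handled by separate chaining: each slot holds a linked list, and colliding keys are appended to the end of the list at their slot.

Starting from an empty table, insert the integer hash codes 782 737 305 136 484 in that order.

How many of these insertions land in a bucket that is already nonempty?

Insert 782: h=8, bucket 8 empty -> new chain.
Insert 737: h=8, bucket 8 nonempty -> append to chain.
Insert 305: h=8, bucket 8 nonempty -> append to chain.
Insert 136: h=1, bucket 1 empty -> new chain.
Insert 484: h=7, bucket 7 empty -> new chain.
Final buckets:
0: _
1: 136
2: _
3: _
4: _
5: _
6: _
7: 484
8: 782 -> 737 -> 305

2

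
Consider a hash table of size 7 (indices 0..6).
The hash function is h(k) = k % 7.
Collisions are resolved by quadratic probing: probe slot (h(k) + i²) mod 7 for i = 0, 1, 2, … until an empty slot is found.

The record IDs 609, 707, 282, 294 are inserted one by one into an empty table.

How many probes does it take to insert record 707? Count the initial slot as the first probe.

609: h=0 -> slot 0
707: h=0, probe 0,1 -> slot 1
282: h=2 -> slot 2
294: h=0, probe 0,1,4 -> slot 4
Table: [609, 707, 282, ∅, 294, ∅, ∅]

2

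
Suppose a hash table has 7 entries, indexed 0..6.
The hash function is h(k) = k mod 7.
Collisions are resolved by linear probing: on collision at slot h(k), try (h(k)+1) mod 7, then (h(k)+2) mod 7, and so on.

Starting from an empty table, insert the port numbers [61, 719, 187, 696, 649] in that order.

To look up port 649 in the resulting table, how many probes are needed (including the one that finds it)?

61 hashes to 5; slot 5 is free => place at 5.
719 hashes to 5; 5 taken => place at 6.
187 hashes to 5; 5,6 taken => place at 0.
696 hashes to 3; slot 3 is free => place at 3.
649 hashes to 5; 5,6,0 taken => place at 1.
Table: [187, 649, —, 696, —, 61, 719]
Lookup 649: h=5, probe 5,6,0,1 → found at 1.

4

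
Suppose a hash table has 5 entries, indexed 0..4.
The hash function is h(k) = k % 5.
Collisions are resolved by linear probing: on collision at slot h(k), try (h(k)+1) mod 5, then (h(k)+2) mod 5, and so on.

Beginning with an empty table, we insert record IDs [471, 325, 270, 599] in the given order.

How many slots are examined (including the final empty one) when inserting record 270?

471: h=1 => slot 1
325: h=0 => slot 0
270: h=0, probe 0,1,2 => slot 2
599: h=4 => slot 4
Table: [325, 471, 270, -, 599]

3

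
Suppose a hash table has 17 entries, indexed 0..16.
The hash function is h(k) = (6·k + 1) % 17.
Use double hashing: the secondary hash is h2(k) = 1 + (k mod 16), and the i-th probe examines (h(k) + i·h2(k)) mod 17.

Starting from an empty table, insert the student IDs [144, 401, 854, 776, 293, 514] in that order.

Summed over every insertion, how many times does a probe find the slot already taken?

2

144 hashes to 15; slot 15 is free => place at 15.
401 hashes to 10; slot 10 is free => place at 10.
854 hashes to 8; slot 8 is free => place at 8.
776 hashes to 16; slot 16 is free => place at 16.
293 hashes to 8, h2=6; 8 taken => place at 14.
514 hashes to 8, h2=3; 8 taken => place at 11.
Table: [—, —, —, —, —, —, —, —, 854, —, 401, 514, —, —, 293, 144, 776]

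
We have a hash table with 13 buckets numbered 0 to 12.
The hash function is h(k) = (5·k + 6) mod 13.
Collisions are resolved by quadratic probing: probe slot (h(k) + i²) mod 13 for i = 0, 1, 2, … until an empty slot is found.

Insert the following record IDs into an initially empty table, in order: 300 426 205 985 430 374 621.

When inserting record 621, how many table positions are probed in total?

5

300 hashes to 11; slot 11 is free → place at 11.
426 hashes to 4; slot 4 is free → place at 4.
205 hashes to 4; 4 taken → place at 5.
985 hashes to 4; 4,5 taken → place at 8.
430 hashes to 11; 11 taken → place at 12.
374 hashes to 4; 4,5,8 taken → place at 0.
621 hashes to 4; 4,5,8,0 taken → place at 7.
Table: [374, ∅, ∅, ∅, 426, 205, ∅, 621, 985, ∅, ∅, 300, 430]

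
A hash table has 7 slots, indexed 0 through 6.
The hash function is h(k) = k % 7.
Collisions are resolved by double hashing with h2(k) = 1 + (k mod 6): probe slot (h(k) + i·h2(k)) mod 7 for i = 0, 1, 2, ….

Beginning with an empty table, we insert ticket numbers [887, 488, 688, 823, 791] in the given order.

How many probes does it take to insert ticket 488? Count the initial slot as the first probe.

887: h=5 => slot 5
488: h=5, h2=3, probe 5,1 => slot 1
688: h=2 => slot 2
823: h=4 => slot 4
791: h=0 => slot 0
Table: [791, 488, 688, ., 823, 887, .]

2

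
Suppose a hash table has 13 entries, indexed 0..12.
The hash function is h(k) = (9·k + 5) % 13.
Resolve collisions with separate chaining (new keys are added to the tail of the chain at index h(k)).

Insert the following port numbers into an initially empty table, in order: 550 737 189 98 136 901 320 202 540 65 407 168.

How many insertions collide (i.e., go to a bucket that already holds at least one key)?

5

550 -> bucket 2
737 -> bucket 8
189 -> bucket 3
98 -> bucket 3 (collision)
136 -> bucket 7
901 -> bucket 2 (collision)
320 -> bucket 12
202 -> bucket 3 (collision)
540 -> bucket 3 (collision)
65 -> bucket 5
407 -> bucket 2 (collision)
168 -> bucket 9
Final buckets:
0: -
1: -
2: 550 -> 901 -> 407
3: 189 -> 98 -> 202 -> 540
4: -
5: 65
6: -
7: 136
8: 737
9: 168
10: -
11: -
12: 320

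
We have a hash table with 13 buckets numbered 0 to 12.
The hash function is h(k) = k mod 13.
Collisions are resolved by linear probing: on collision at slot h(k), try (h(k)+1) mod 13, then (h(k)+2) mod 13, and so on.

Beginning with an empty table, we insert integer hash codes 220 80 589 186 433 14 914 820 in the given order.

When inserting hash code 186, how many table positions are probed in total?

2

220: h=12 => slot 12
80: h=2 => slot 2
589: h=4 => slot 4
186: h=4, probe 4,5 => slot 5
433: h=4, probe 4,5,6 => slot 6
14: h=1 => slot 1
914: h=4, probe 4,5,6,7 => slot 7
820: h=1, probe 1,2,3 => slot 3
Table: [., 14, 80, 820, 589, 186, 433, 914, ., ., ., ., 220]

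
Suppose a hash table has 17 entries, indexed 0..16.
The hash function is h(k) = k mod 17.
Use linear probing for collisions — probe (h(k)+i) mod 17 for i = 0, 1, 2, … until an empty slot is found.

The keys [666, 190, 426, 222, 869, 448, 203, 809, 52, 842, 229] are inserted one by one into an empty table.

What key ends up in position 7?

666 hashes to 3; slot 3 is free => place at 3.
190 hashes to 3; 3 taken => place at 4.
426 hashes to 1; slot 1 is free => place at 1.
222 hashes to 1; 1 taken => place at 2.
869 hashes to 2; 2,3,4 taken => place at 5.
448 hashes to 6; slot 6 is free => place at 6.
203 hashes to 16; slot 16 is free => place at 16.
809 hashes to 10; slot 10 is free => place at 10.
52 hashes to 1; 1,2,3,4,5,6 taken => place at 7.
842 hashes to 9; slot 9 is free => place at 9.
229 hashes to 8; slot 8 is free => place at 8.
Table: [—, 426, 222, 666, 190, 869, 448, 52, 229, 842, 809, —, —, —, —, —, 203]

52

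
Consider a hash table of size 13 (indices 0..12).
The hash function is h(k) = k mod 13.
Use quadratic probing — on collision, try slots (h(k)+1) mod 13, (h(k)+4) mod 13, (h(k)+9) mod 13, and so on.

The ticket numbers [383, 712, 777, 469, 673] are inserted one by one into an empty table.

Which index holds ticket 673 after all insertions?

0

Insert 383: h=6, slot 6 empty → index 6.
Insert 712: h=10, slot 10 empty → index 10.
Insert 777: h=10, slot 10 occupied → index 11.
Insert 469: h=1, slot 1 empty → index 1.
Insert 673: h=10, slots 10,11,1,6 occupied → index 0.
Table: [673, 469, _, _, _, _, 383, _, _, _, 712, 777, _]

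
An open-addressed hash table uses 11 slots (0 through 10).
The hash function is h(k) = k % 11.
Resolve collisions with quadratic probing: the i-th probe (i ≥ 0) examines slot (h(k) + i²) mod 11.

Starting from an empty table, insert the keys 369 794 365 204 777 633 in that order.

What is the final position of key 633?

10

369 hashes to 6; slot 6 is free → place at 6.
794 hashes to 2; slot 2 is free → place at 2.
365 hashes to 2; 2 taken → place at 3.
204 hashes to 6; 6 taken → place at 7.
777 hashes to 7; 7 taken → place at 8.
633 hashes to 6; 6,7 taken → place at 10.
Table: [., ., 794, 365, ., ., 369, 204, 777, ., 633]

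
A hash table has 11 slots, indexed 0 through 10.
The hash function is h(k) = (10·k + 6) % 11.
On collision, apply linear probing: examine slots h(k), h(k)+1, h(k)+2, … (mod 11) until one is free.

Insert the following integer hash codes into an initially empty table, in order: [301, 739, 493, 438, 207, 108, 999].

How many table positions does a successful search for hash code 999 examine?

301 hashes to 2; slot 2 is free -> place at 2.
739 hashes to 4; slot 4 is free -> place at 4.
493 hashes to 8; slot 8 is free -> place at 8.
438 hashes to 8; 8 taken -> place at 9.
207 hashes to 8; 8,9 taken -> place at 10.
108 hashes to 8; 8,9,10 taken -> place at 0.
999 hashes to 8; 8,9,10,0 taken -> place at 1.
Table: [108, 999, 301, ., 739, ., ., ., 493, 438, 207]
Lookup 999: h=8, probe 8,9,10,0,1 → found at 1.

5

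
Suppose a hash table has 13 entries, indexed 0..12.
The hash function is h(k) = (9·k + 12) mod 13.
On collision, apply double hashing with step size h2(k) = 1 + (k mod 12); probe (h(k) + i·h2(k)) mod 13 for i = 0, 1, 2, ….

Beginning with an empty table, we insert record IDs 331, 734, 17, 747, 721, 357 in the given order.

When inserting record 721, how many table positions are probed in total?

2

331: h=1 => slot 1
734: h=1, h2=3, probe 1,4 => slot 4
17: h=9 => slot 9
747: h=1, h2=4, probe 1,5 => slot 5
721: h=1, h2=2, probe 1,3 => slot 3
357: h=1, h2=10, probe 1,11 => slot 11
Table: [∅, 331, ∅, 721, 734, 747, ∅, ∅, ∅, 17, ∅, 357, ∅]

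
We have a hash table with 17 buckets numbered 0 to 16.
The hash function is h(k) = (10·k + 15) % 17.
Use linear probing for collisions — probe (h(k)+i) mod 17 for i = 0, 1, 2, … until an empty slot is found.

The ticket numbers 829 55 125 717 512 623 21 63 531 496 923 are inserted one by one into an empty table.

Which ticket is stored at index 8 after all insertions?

829: h=9 → slot 9
55: h=4 → slot 4
125: h=7 → slot 7
717: h=11 → slot 11
512: h=1 → slot 1
623: h=6 → slot 6
21: h=4, probe 4,5 → slot 5
63: h=16 → slot 16
531: h=4, probe 4,5,6,7,8 → slot 8
496: h=11, probe 11,12 → slot 12
923: h=14 → slot 14
Table: [_, 512, _, _, 55, 21, 623, 125, 531, 829, _, 717, 496, _, 923, _, 63]

531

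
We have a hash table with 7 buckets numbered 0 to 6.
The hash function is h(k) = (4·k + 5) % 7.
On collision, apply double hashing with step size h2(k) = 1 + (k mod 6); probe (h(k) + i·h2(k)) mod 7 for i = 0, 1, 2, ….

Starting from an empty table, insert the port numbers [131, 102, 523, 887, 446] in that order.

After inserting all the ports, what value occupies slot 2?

446

131: h=4 → slot 4
102: h=0 → slot 0
523: h=4, h2=2, probe 4,6 → slot 6
887: h=4, h2=6, probe 4,3 → slot 3
446: h=4, h2=3, probe 4,0,3,6,2 → slot 2
Table: [102, —, 446, 887, 131, —, 523]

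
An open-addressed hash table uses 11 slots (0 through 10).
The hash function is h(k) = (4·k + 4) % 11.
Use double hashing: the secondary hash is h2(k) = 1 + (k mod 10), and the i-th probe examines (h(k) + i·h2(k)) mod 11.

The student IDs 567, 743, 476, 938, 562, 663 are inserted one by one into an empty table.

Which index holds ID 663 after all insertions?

Insert 567: h=6, slot 6 empty -> index 6.
Insert 743: h=6, h2=4, slot 6 occupied -> index 10.
Insert 476: h=5, slot 5 empty -> index 5.
Insert 938: h=5, h2=9, slot 5 occupied -> index 3.
Insert 562: h=8, slot 8 empty -> index 8.
Insert 663: h=5, h2=4, slot 5 occupied -> index 9.
Table: [., ., ., 938, ., 476, 567, ., 562, 663, 743]

9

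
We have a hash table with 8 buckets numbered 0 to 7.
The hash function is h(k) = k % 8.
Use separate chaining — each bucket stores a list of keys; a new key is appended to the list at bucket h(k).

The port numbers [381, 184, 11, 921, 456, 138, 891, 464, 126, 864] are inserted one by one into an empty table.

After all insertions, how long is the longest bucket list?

Insert 381: h=5, bucket 5 empty → new chain.
Insert 184: h=0, bucket 0 empty → new chain.
Insert 11: h=3, bucket 3 empty → new chain.
Insert 921: h=1, bucket 1 empty → new chain.
Insert 456: h=0, bucket 0 nonempty → append to chain.
Insert 138: h=2, bucket 2 empty → new chain.
Insert 891: h=3, bucket 3 nonempty → append to chain.
Insert 464: h=0, bucket 0 nonempty → append to chain.
Insert 126: h=6, bucket 6 empty → new chain.
Insert 864: h=0, bucket 0 nonempty → append to chain.
Final buckets:
0: 184 -> 456 -> 464 -> 864
1: 921
2: 138
3: 11 -> 891
4: —
5: 381
6: 126
7: —

4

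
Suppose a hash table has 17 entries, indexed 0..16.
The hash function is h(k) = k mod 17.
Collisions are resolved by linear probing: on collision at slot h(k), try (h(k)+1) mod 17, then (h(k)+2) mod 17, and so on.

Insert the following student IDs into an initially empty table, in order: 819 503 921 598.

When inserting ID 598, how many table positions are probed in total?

3

819 hashes to 3; slot 3 is free => place at 3.
503 hashes to 10; slot 10 is free => place at 10.
921 hashes to 3; 3 taken => place at 4.
598 hashes to 3; 3,4 taken => place at 5.
Table: [., ., ., 819, 921, 598, ., ., ., ., 503, ., ., ., ., ., .]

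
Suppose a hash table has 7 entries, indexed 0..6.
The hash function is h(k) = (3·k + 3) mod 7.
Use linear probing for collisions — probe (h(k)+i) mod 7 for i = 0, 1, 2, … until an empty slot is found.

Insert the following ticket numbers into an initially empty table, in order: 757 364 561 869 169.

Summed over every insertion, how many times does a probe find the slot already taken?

6

Insert 757: h=6, slot 6 empty -> index 6.
Insert 364: h=3, slot 3 empty -> index 3.
Insert 561: h=6, slot 6 occupied -> index 0.
Insert 869: h=6, slots 6,0 occupied -> index 1.
Insert 169: h=6, slots 6,0,1 occupied -> index 2.
Table: [561, 869, 169, 364, -, -, 757]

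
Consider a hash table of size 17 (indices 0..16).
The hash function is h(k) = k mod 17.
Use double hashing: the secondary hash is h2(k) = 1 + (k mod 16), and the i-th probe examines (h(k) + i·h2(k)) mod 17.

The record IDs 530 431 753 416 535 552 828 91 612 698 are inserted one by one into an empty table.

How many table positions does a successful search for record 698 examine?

530: h=3 -> slot 3
431: h=6 -> slot 6
753: h=5 -> slot 5
416: h=8 -> slot 8
535: h=8, h2=8, probe 8,16 -> slot 16
552: h=8, h2=9, probe 8,0 -> slot 0
828: h=12 -> slot 12
91: h=6, h2=12, probe 6,1 -> slot 1
612: h=0, h2=5, probe 0,5,10 -> slot 10
698: h=1, h2=11, probe 1,12,6,0,11 -> slot 11
Table: [552, 91, _, 530, _, 753, 431, _, 416, _, 612, 698, 828, _, _, _, 535]
Lookup 698: h=1, h2=11, probe 1,12,6,0,11 → found at 11.

5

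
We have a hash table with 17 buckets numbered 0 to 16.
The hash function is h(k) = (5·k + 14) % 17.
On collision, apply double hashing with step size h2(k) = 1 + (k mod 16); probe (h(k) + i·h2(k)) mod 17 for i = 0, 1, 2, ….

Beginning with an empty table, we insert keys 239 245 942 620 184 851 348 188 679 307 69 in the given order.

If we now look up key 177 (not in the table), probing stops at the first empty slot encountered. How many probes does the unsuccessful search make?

2

239: h=2 -> slot 2
245: h=15 -> slot 15
942: h=15, h2=15, probe 15,13 -> slot 13
620: h=3 -> slot 3
184: h=16 -> slot 16
851: h=2, h2=4, probe 2,6 -> slot 6
348: h=3, h2=13, probe 3,16,12 -> slot 12
188: h=2, h2=13, probe 2,15,11 -> slot 11
679: h=9 -> slot 9
307: h=2, h2=4, probe 2,6,10 -> slot 10
69: h=2, h2=6, probe 2,8 -> slot 8
Table: [∅, ∅, 239, 620, ∅, ∅, 851, ∅, 69, 679, 307, 188, 348, 942, ∅, 245, 184]
Lookup 177: h=15, h2=2, probe 15,0 → slot 0 empty, not found.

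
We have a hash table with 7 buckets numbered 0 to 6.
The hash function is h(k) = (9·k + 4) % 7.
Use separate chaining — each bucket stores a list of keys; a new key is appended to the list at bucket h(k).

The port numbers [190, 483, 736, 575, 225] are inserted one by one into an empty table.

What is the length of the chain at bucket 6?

190 -> bucket 6
483 -> bucket 4
736 -> bucket 6 (collision)
575 -> bucket 6 (collision)
225 -> bucket 6 (collision)
Final buckets:
0: _
1: _
2: _
3: _
4: 483
5: _
6: 190 -> 736 -> 575 -> 225

4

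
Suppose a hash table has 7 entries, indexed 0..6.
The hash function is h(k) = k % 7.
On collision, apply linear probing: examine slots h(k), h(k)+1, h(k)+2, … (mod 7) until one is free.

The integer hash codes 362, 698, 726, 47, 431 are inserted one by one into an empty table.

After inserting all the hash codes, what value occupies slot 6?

Insert 362: h=5, slot 5 empty => index 5.
Insert 698: h=5, slot 5 occupied => index 6.
Insert 726: h=5, slots 5,6 occupied => index 0.
Insert 47: h=5, slots 5,6,0 occupied => index 1.
Insert 431: h=4, slot 4 empty => index 4.
Table: [726, 47, _, _, 431, 362, 698]

698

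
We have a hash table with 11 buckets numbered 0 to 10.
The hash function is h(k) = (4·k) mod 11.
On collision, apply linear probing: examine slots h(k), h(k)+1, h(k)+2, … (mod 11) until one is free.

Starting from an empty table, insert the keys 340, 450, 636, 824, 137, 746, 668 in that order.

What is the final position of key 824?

340: h=7 => slot 7
450: h=7, probe 7,8 => slot 8
636: h=3 => slot 3
824: h=7, probe 7,8,9 => slot 9
137: h=9, probe 9,10 => slot 10
746: h=3, probe 3,4 => slot 4
668: h=10, probe 10,0 => slot 0
Table: [668, _, _, 636, 746, _, _, 340, 450, 824, 137]

9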